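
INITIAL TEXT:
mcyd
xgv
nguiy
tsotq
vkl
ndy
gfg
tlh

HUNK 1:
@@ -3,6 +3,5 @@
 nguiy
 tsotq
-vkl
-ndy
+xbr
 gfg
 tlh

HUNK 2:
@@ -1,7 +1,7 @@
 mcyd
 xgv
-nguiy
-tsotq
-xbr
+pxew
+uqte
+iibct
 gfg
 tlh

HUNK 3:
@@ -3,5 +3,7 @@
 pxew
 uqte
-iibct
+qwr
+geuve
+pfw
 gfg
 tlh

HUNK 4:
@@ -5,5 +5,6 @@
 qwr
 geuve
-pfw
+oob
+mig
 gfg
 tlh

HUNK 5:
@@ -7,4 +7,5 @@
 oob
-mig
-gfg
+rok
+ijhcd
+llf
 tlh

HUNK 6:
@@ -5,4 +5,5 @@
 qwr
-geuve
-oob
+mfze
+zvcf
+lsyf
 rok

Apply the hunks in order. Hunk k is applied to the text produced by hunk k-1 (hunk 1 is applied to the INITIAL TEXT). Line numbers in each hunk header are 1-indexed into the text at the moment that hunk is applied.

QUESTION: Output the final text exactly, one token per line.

Hunk 1: at line 3 remove [vkl,ndy] add [xbr] -> 7 lines: mcyd xgv nguiy tsotq xbr gfg tlh
Hunk 2: at line 1 remove [nguiy,tsotq,xbr] add [pxew,uqte,iibct] -> 7 lines: mcyd xgv pxew uqte iibct gfg tlh
Hunk 3: at line 3 remove [iibct] add [qwr,geuve,pfw] -> 9 lines: mcyd xgv pxew uqte qwr geuve pfw gfg tlh
Hunk 4: at line 5 remove [pfw] add [oob,mig] -> 10 lines: mcyd xgv pxew uqte qwr geuve oob mig gfg tlh
Hunk 5: at line 7 remove [mig,gfg] add [rok,ijhcd,llf] -> 11 lines: mcyd xgv pxew uqte qwr geuve oob rok ijhcd llf tlh
Hunk 6: at line 5 remove [geuve,oob] add [mfze,zvcf,lsyf] -> 12 lines: mcyd xgv pxew uqte qwr mfze zvcf lsyf rok ijhcd llf tlh

Answer: mcyd
xgv
pxew
uqte
qwr
mfze
zvcf
lsyf
rok
ijhcd
llf
tlh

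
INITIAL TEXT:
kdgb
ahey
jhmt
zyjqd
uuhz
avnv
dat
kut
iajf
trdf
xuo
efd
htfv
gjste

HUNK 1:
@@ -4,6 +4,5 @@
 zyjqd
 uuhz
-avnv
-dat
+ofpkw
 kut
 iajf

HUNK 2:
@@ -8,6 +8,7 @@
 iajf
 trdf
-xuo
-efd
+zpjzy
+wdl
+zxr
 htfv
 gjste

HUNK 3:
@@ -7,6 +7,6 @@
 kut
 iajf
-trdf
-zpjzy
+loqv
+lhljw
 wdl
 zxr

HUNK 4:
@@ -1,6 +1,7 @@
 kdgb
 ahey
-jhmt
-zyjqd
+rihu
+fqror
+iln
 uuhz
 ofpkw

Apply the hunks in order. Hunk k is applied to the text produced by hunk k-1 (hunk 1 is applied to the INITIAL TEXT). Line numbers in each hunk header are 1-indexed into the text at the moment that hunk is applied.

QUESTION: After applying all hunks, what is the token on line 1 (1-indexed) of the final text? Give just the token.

Answer: kdgb

Derivation:
Hunk 1: at line 4 remove [avnv,dat] add [ofpkw] -> 13 lines: kdgb ahey jhmt zyjqd uuhz ofpkw kut iajf trdf xuo efd htfv gjste
Hunk 2: at line 8 remove [xuo,efd] add [zpjzy,wdl,zxr] -> 14 lines: kdgb ahey jhmt zyjqd uuhz ofpkw kut iajf trdf zpjzy wdl zxr htfv gjste
Hunk 3: at line 7 remove [trdf,zpjzy] add [loqv,lhljw] -> 14 lines: kdgb ahey jhmt zyjqd uuhz ofpkw kut iajf loqv lhljw wdl zxr htfv gjste
Hunk 4: at line 1 remove [jhmt,zyjqd] add [rihu,fqror,iln] -> 15 lines: kdgb ahey rihu fqror iln uuhz ofpkw kut iajf loqv lhljw wdl zxr htfv gjste
Final line 1: kdgb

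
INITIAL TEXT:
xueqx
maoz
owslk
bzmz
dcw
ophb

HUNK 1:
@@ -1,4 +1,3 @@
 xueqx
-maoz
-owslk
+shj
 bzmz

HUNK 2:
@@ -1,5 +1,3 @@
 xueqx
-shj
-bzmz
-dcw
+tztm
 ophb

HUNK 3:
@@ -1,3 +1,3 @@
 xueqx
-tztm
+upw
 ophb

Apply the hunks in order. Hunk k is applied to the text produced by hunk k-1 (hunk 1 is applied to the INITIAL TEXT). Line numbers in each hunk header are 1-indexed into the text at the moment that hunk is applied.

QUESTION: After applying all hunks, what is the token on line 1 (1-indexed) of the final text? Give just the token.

Hunk 1: at line 1 remove [maoz,owslk] add [shj] -> 5 lines: xueqx shj bzmz dcw ophb
Hunk 2: at line 1 remove [shj,bzmz,dcw] add [tztm] -> 3 lines: xueqx tztm ophb
Hunk 3: at line 1 remove [tztm] add [upw] -> 3 lines: xueqx upw ophb
Final line 1: xueqx

Answer: xueqx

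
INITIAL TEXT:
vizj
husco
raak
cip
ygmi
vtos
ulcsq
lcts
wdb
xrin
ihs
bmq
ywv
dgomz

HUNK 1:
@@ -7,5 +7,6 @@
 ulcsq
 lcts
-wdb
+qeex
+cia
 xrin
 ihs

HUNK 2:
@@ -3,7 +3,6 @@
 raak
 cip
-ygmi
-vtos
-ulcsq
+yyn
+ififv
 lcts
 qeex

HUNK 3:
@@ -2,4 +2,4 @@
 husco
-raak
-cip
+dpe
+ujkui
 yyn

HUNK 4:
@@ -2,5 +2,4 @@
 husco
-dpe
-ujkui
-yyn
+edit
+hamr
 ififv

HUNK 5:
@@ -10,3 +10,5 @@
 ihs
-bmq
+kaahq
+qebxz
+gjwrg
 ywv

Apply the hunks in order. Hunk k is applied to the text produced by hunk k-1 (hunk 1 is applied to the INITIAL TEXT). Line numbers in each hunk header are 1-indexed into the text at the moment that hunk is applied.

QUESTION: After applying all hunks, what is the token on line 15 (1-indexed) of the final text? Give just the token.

Answer: dgomz

Derivation:
Hunk 1: at line 7 remove [wdb] add [qeex,cia] -> 15 lines: vizj husco raak cip ygmi vtos ulcsq lcts qeex cia xrin ihs bmq ywv dgomz
Hunk 2: at line 3 remove [ygmi,vtos,ulcsq] add [yyn,ififv] -> 14 lines: vizj husco raak cip yyn ififv lcts qeex cia xrin ihs bmq ywv dgomz
Hunk 3: at line 2 remove [raak,cip] add [dpe,ujkui] -> 14 lines: vizj husco dpe ujkui yyn ififv lcts qeex cia xrin ihs bmq ywv dgomz
Hunk 4: at line 2 remove [dpe,ujkui,yyn] add [edit,hamr] -> 13 lines: vizj husco edit hamr ififv lcts qeex cia xrin ihs bmq ywv dgomz
Hunk 5: at line 10 remove [bmq] add [kaahq,qebxz,gjwrg] -> 15 lines: vizj husco edit hamr ififv lcts qeex cia xrin ihs kaahq qebxz gjwrg ywv dgomz
Final line 15: dgomz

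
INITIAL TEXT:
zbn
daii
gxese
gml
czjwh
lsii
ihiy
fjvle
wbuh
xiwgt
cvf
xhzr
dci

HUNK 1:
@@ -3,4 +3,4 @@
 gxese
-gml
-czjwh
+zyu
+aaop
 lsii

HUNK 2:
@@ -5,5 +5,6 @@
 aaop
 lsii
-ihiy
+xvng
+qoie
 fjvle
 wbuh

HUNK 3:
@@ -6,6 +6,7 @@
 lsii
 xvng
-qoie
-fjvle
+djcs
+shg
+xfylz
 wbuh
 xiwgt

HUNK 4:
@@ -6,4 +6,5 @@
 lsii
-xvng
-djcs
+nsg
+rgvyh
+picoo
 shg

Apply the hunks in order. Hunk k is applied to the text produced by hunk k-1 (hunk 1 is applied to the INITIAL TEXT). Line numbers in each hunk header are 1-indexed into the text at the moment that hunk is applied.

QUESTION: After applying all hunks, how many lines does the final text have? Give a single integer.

Answer: 16

Derivation:
Hunk 1: at line 3 remove [gml,czjwh] add [zyu,aaop] -> 13 lines: zbn daii gxese zyu aaop lsii ihiy fjvle wbuh xiwgt cvf xhzr dci
Hunk 2: at line 5 remove [ihiy] add [xvng,qoie] -> 14 lines: zbn daii gxese zyu aaop lsii xvng qoie fjvle wbuh xiwgt cvf xhzr dci
Hunk 3: at line 6 remove [qoie,fjvle] add [djcs,shg,xfylz] -> 15 lines: zbn daii gxese zyu aaop lsii xvng djcs shg xfylz wbuh xiwgt cvf xhzr dci
Hunk 4: at line 6 remove [xvng,djcs] add [nsg,rgvyh,picoo] -> 16 lines: zbn daii gxese zyu aaop lsii nsg rgvyh picoo shg xfylz wbuh xiwgt cvf xhzr dci
Final line count: 16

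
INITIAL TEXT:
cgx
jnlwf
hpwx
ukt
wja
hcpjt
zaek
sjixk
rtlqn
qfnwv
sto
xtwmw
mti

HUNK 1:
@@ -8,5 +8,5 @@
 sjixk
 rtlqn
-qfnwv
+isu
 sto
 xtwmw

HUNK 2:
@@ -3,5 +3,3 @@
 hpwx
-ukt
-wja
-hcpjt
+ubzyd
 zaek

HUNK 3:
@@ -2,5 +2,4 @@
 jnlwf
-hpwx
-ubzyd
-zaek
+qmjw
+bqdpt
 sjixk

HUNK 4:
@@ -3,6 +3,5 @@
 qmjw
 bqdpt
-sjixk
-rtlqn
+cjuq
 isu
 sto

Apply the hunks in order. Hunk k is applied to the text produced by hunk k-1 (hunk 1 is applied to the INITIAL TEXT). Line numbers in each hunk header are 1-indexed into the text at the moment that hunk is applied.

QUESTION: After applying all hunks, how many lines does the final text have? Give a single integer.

Hunk 1: at line 8 remove [qfnwv] add [isu] -> 13 lines: cgx jnlwf hpwx ukt wja hcpjt zaek sjixk rtlqn isu sto xtwmw mti
Hunk 2: at line 3 remove [ukt,wja,hcpjt] add [ubzyd] -> 11 lines: cgx jnlwf hpwx ubzyd zaek sjixk rtlqn isu sto xtwmw mti
Hunk 3: at line 2 remove [hpwx,ubzyd,zaek] add [qmjw,bqdpt] -> 10 lines: cgx jnlwf qmjw bqdpt sjixk rtlqn isu sto xtwmw mti
Hunk 4: at line 3 remove [sjixk,rtlqn] add [cjuq] -> 9 lines: cgx jnlwf qmjw bqdpt cjuq isu sto xtwmw mti
Final line count: 9

Answer: 9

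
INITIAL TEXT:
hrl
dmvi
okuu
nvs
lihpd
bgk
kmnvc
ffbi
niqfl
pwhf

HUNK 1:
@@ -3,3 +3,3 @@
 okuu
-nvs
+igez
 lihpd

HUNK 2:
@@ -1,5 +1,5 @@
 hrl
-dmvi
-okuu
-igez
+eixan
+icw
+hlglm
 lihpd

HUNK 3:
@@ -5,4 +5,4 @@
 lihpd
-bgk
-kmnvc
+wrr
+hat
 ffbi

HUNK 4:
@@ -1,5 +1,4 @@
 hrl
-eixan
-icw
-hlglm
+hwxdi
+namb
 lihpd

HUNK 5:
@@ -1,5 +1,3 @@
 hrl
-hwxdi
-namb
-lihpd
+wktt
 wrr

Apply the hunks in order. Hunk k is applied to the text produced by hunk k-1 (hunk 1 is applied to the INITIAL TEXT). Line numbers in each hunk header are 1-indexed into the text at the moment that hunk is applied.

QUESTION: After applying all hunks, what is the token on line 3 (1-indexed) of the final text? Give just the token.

Answer: wrr

Derivation:
Hunk 1: at line 3 remove [nvs] add [igez] -> 10 lines: hrl dmvi okuu igez lihpd bgk kmnvc ffbi niqfl pwhf
Hunk 2: at line 1 remove [dmvi,okuu,igez] add [eixan,icw,hlglm] -> 10 lines: hrl eixan icw hlglm lihpd bgk kmnvc ffbi niqfl pwhf
Hunk 3: at line 5 remove [bgk,kmnvc] add [wrr,hat] -> 10 lines: hrl eixan icw hlglm lihpd wrr hat ffbi niqfl pwhf
Hunk 4: at line 1 remove [eixan,icw,hlglm] add [hwxdi,namb] -> 9 lines: hrl hwxdi namb lihpd wrr hat ffbi niqfl pwhf
Hunk 5: at line 1 remove [hwxdi,namb,lihpd] add [wktt] -> 7 lines: hrl wktt wrr hat ffbi niqfl pwhf
Final line 3: wrr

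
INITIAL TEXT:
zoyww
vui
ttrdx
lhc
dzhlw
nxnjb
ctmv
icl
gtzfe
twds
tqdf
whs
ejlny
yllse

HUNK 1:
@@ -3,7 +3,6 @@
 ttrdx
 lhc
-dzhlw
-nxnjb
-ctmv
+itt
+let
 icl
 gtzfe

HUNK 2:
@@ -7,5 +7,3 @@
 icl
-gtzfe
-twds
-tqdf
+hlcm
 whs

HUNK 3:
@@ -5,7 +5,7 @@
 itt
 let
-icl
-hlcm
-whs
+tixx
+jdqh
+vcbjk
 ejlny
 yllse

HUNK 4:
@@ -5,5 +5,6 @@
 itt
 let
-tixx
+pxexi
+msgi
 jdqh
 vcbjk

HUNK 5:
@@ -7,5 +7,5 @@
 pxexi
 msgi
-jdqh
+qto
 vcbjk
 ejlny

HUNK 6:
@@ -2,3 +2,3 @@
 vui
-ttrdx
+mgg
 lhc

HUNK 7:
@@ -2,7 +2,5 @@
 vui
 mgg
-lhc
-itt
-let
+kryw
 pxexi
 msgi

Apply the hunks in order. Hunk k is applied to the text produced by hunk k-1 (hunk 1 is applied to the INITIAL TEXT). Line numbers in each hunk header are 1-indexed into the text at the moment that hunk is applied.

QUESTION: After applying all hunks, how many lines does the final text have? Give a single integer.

Answer: 10

Derivation:
Hunk 1: at line 3 remove [dzhlw,nxnjb,ctmv] add [itt,let] -> 13 lines: zoyww vui ttrdx lhc itt let icl gtzfe twds tqdf whs ejlny yllse
Hunk 2: at line 7 remove [gtzfe,twds,tqdf] add [hlcm] -> 11 lines: zoyww vui ttrdx lhc itt let icl hlcm whs ejlny yllse
Hunk 3: at line 5 remove [icl,hlcm,whs] add [tixx,jdqh,vcbjk] -> 11 lines: zoyww vui ttrdx lhc itt let tixx jdqh vcbjk ejlny yllse
Hunk 4: at line 5 remove [tixx] add [pxexi,msgi] -> 12 lines: zoyww vui ttrdx lhc itt let pxexi msgi jdqh vcbjk ejlny yllse
Hunk 5: at line 7 remove [jdqh] add [qto] -> 12 lines: zoyww vui ttrdx lhc itt let pxexi msgi qto vcbjk ejlny yllse
Hunk 6: at line 2 remove [ttrdx] add [mgg] -> 12 lines: zoyww vui mgg lhc itt let pxexi msgi qto vcbjk ejlny yllse
Hunk 7: at line 2 remove [lhc,itt,let] add [kryw] -> 10 lines: zoyww vui mgg kryw pxexi msgi qto vcbjk ejlny yllse
Final line count: 10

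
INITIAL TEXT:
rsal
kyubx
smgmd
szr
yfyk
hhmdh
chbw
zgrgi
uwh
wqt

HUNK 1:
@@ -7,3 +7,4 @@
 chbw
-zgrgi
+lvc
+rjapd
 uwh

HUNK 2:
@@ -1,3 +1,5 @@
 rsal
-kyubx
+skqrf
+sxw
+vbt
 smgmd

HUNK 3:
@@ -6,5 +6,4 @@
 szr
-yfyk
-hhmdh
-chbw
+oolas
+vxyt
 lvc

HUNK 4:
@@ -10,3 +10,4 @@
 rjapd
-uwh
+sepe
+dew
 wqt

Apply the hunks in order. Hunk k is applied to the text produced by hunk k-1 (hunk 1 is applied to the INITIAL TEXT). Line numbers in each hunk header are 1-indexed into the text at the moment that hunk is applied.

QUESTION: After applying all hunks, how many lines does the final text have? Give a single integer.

Answer: 13

Derivation:
Hunk 1: at line 7 remove [zgrgi] add [lvc,rjapd] -> 11 lines: rsal kyubx smgmd szr yfyk hhmdh chbw lvc rjapd uwh wqt
Hunk 2: at line 1 remove [kyubx] add [skqrf,sxw,vbt] -> 13 lines: rsal skqrf sxw vbt smgmd szr yfyk hhmdh chbw lvc rjapd uwh wqt
Hunk 3: at line 6 remove [yfyk,hhmdh,chbw] add [oolas,vxyt] -> 12 lines: rsal skqrf sxw vbt smgmd szr oolas vxyt lvc rjapd uwh wqt
Hunk 4: at line 10 remove [uwh] add [sepe,dew] -> 13 lines: rsal skqrf sxw vbt smgmd szr oolas vxyt lvc rjapd sepe dew wqt
Final line count: 13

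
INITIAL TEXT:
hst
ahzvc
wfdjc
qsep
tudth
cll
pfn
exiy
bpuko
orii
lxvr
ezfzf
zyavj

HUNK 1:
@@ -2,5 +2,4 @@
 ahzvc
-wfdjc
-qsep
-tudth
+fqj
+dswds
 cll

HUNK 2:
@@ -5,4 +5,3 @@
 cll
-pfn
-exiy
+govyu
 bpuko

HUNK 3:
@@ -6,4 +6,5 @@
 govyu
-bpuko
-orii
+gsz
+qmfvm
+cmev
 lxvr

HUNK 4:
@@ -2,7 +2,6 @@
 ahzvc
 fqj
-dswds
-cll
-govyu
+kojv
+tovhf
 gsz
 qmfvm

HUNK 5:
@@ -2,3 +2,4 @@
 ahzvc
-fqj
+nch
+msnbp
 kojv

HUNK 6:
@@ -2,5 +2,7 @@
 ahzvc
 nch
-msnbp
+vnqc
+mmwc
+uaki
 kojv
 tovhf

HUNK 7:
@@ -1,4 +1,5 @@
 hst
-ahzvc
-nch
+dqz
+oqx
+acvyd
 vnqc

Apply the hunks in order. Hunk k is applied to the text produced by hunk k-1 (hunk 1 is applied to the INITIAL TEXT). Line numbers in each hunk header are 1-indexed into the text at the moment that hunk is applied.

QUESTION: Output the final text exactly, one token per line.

Answer: hst
dqz
oqx
acvyd
vnqc
mmwc
uaki
kojv
tovhf
gsz
qmfvm
cmev
lxvr
ezfzf
zyavj

Derivation:
Hunk 1: at line 2 remove [wfdjc,qsep,tudth] add [fqj,dswds] -> 12 lines: hst ahzvc fqj dswds cll pfn exiy bpuko orii lxvr ezfzf zyavj
Hunk 2: at line 5 remove [pfn,exiy] add [govyu] -> 11 lines: hst ahzvc fqj dswds cll govyu bpuko orii lxvr ezfzf zyavj
Hunk 3: at line 6 remove [bpuko,orii] add [gsz,qmfvm,cmev] -> 12 lines: hst ahzvc fqj dswds cll govyu gsz qmfvm cmev lxvr ezfzf zyavj
Hunk 4: at line 2 remove [dswds,cll,govyu] add [kojv,tovhf] -> 11 lines: hst ahzvc fqj kojv tovhf gsz qmfvm cmev lxvr ezfzf zyavj
Hunk 5: at line 2 remove [fqj] add [nch,msnbp] -> 12 lines: hst ahzvc nch msnbp kojv tovhf gsz qmfvm cmev lxvr ezfzf zyavj
Hunk 6: at line 2 remove [msnbp] add [vnqc,mmwc,uaki] -> 14 lines: hst ahzvc nch vnqc mmwc uaki kojv tovhf gsz qmfvm cmev lxvr ezfzf zyavj
Hunk 7: at line 1 remove [ahzvc,nch] add [dqz,oqx,acvyd] -> 15 lines: hst dqz oqx acvyd vnqc mmwc uaki kojv tovhf gsz qmfvm cmev lxvr ezfzf zyavj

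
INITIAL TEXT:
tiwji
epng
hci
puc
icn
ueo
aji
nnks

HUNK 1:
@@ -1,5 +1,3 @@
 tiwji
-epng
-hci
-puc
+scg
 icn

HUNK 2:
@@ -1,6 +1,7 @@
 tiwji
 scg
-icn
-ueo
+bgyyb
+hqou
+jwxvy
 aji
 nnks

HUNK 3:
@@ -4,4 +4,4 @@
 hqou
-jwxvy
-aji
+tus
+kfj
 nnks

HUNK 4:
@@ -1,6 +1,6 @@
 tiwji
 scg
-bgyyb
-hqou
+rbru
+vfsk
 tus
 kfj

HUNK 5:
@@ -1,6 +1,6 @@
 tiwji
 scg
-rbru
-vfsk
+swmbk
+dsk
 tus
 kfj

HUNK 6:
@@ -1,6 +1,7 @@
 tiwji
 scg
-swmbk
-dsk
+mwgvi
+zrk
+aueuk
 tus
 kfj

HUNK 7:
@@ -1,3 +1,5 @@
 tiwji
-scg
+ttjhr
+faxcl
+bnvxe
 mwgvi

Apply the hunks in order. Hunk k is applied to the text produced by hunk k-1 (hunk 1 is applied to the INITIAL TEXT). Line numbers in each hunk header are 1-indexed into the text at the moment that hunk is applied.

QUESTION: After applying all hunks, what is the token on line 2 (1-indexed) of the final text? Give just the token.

Answer: ttjhr

Derivation:
Hunk 1: at line 1 remove [epng,hci,puc] add [scg] -> 6 lines: tiwji scg icn ueo aji nnks
Hunk 2: at line 1 remove [icn,ueo] add [bgyyb,hqou,jwxvy] -> 7 lines: tiwji scg bgyyb hqou jwxvy aji nnks
Hunk 3: at line 4 remove [jwxvy,aji] add [tus,kfj] -> 7 lines: tiwji scg bgyyb hqou tus kfj nnks
Hunk 4: at line 1 remove [bgyyb,hqou] add [rbru,vfsk] -> 7 lines: tiwji scg rbru vfsk tus kfj nnks
Hunk 5: at line 1 remove [rbru,vfsk] add [swmbk,dsk] -> 7 lines: tiwji scg swmbk dsk tus kfj nnks
Hunk 6: at line 1 remove [swmbk,dsk] add [mwgvi,zrk,aueuk] -> 8 lines: tiwji scg mwgvi zrk aueuk tus kfj nnks
Hunk 7: at line 1 remove [scg] add [ttjhr,faxcl,bnvxe] -> 10 lines: tiwji ttjhr faxcl bnvxe mwgvi zrk aueuk tus kfj nnks
Final line 2: ttjhr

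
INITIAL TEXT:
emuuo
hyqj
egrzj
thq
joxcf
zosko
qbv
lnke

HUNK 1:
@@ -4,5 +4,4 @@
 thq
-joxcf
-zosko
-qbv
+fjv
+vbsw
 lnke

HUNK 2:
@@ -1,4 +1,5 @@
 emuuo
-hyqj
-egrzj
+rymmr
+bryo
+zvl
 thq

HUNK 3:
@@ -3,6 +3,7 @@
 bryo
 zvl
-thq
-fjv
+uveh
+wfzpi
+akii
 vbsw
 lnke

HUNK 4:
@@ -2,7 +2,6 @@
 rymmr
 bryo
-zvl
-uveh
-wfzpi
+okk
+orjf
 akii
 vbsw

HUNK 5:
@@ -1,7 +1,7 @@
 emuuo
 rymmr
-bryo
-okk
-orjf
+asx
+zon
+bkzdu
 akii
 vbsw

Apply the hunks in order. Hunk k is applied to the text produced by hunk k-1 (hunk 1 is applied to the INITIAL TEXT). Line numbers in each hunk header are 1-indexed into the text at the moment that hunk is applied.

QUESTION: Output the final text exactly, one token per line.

Answer: emuuo
rymmr
asx
zon
bkzdu
akii
vbsw
lnke

Derivation:
Hunk 1: at line 4 remove [joxcf,zosko,qbv] add [fjv,vbsw] -> 7 lines: emuuo hyqj egrzj thq fjv vbsw lnke
Hunk 2: at line 1 remove [hyqj,egrzj] add [rymmr,bryo,zvl] -> 8 lines: emuuo rymmr bryo zvl thq fjv vbsw lnke
Hunk 3: at line 3 remove [thq,fjv] add [uveh,wfzpi,akii] -> 9 lines: emuuo rymmr bryo zvl uveh wfzpi akii vbsw lnke
Hunk 4: at line 2 remove [zvl,uveh,wfzpi] add [okk,orjf] -> 8 lines: emuuo rymmr bryo okk orjf akii vbsw lnke
Hunk 5: at line 1 remove [bryo,okk,orjf] add [asx,zon,bkzdu] -> 8 lines: emuuo rymmr asx zon bkzdu akii vbsw lnke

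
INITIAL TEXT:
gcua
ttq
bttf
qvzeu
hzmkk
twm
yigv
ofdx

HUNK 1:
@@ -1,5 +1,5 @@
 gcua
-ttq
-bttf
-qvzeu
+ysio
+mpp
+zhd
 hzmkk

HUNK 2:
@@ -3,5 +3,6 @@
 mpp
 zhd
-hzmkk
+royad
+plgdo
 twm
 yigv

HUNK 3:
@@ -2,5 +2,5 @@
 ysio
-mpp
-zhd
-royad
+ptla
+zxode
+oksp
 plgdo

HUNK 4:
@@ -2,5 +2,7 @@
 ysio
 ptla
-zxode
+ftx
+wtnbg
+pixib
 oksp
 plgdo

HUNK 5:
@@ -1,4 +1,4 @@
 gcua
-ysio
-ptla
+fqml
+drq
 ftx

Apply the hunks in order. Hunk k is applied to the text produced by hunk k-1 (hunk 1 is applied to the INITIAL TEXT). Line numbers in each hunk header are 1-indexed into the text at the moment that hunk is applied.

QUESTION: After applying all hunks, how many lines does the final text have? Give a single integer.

Hunk 1: at line 1 remove [ttq,bttf,qvzeu] add [ysio,mpp,zhd] -> 8 lines: gcua ysio mpp zhd hzmkk twm yigv ofdx
Hunk 2: at line 3 remove [hzmkk] add [royad,plgdo] -> 9 lines: gcua ysio mpp zhd royad plgdo twm yigv ofdx
Hunk 3: at line 2 remove [mpp,zhd,royad] add [ptla,zxode,oksp] -> 9 lines: gcua ysio ptla zxode oksp plgdo twm yigv ofdx
Hunk 4: at line 2 remove [zxode] add [ftx,wtnbg,pixib] -> 11 lines: gcua ysio ptla ftx wtnbg pixib oksp plgdo twm yigv ofdx
Hunk 5: at line 1 remove [ysio,ptla] add [fqml,drq] -> 11 lines: gcua fqml drq ftx wtnbg pixib oksp plgdo twm yigv ofdx
Final line count: 11

Answer: 11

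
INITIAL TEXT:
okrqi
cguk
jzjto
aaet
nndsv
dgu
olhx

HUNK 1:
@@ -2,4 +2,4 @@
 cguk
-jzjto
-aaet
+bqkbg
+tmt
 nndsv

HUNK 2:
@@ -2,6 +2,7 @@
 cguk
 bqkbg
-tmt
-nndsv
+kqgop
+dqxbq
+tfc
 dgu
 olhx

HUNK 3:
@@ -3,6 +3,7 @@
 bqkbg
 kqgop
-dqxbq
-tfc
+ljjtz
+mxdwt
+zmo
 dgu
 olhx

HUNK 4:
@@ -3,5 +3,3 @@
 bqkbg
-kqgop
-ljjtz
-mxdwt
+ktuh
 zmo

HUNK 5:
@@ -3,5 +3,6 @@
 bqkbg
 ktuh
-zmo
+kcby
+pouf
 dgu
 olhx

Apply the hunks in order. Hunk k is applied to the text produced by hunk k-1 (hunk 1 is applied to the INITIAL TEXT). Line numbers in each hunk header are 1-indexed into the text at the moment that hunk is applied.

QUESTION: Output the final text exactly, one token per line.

Hunk 1: at line 2 remove [jzjto,aaet] add [bqkbg,tmt] -> 7 lines: okrqi cguk bqkbg tmt nndsv dgu olhx
Hunk 2: at line 2 remove [tmt,nndsv] add [kqgop,dqxbq,tfc] -> 8 lines: okrqi cguk bqkbg kqgop dqxbq tfc dgu olhx
Hunk 3: at line 3 remove [dqxbq,tfc] add [ljjtz,mxdwt,zmo] -> 9 lines: okrqi cguk bqkbg kqgop ljjtz mxdwt zmo dgu olhx
Hunk 4: at line 3 remove [kqgop,ljjtz,mxdwt] add [ktuh] -> 7 lines: okrqi cguk bqkbg ktuh zmo dgu olhx
Hunk 5: at line 3 remove [zmo] add [kcby,pouf] -> 8 lines: okrqi cguk bqkbg ktuh kcby pouf dgu olhx

Answer: okrqi
cguk
bqkbg
ktuh
kcby
pouf
dgu
olhx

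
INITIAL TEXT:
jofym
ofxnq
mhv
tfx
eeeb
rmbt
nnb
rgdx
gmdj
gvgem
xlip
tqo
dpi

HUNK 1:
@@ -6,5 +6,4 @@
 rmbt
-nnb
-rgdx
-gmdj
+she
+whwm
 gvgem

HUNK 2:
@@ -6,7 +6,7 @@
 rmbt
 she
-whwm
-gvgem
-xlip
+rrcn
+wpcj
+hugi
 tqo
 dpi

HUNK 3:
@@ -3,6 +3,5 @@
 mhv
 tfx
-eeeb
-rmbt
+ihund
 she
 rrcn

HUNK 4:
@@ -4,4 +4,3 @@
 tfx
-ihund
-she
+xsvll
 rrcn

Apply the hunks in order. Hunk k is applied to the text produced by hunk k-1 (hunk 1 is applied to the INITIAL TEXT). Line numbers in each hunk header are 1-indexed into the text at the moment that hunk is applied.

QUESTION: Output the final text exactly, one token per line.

Answer: jofym
ofxnq
mhv
tfx
xsvll
rrcn
wpcj
hugi
tqo
dpi

Derivation:
Hunk 1: at line 6 remove [nnb,rgdx,gmdj] add [she,whwm] -> 12 lines: jofym ofxnq mhv tfx eeeb rmbt she whwm gvgem xlip tqo dpi
Hunk 2: at line 6 remove [whwm,gvgem,xlip] add [rrcn,wpcj,hugi] -> 12 lines: jofym ofxnq mhv tfx eeeb rmbt she rrcn wpcj hugi tqo dpi
Hunk 3: at line 3 remove [eeeb,rmbt] add [ihund] -> 11 lines: jofym ofxnq mhv tfx ihund she rrcn wpcj hugi tqo dpi
Hunk 4: at line 4 remove [ihund,she] add [xsvll] -> 10 lines: jofym ofxnq mhv tfx xsvll rrcn wpcj hugi tqo dpi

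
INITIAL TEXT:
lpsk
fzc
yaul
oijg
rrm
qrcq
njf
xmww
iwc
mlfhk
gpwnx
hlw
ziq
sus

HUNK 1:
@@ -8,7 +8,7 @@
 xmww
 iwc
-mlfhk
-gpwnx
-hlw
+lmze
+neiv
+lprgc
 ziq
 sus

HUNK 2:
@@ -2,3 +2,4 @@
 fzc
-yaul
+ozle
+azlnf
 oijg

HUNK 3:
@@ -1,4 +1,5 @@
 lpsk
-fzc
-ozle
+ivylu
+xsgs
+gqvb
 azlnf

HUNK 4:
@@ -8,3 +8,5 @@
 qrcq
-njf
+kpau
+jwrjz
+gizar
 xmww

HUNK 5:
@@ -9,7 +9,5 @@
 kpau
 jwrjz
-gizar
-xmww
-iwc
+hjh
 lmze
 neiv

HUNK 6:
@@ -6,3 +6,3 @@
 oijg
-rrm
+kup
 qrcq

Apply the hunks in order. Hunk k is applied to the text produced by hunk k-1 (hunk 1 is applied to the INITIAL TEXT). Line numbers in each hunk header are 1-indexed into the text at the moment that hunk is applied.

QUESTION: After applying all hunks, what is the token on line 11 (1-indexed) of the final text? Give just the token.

Answer: hjh

Derivation:
Hunk 1: at line 8 remove [mlfhk,gpwnx,hlw] add [lmze,neiv,lprgc] -> 14 lines: lpsk fzc yaul oijg rrm qrcq njf xmww iwc lmze neiv lprgc ziq sus
Hunk 2: at line 2 remove [yaul] add [ozle,azlnf] -> 15 lines: lpsk fzc ozle azlnf oijg rrm qrcq njf xmww iwc lmze neiv lprgc ziq sus
Hunk 3: at line 1 remove [fzc,ozle] add [ivylu,xsgs,gqvb] -> 16 lines: lpsk ivylu xsgs gqvb azlnf oijg rrm qrcq njf xmww iwc lmze neiv lprgc ziq sus
Hunk 4: at line 8 remove [njf] add [kpau,jwrjz,gizar] -> 18 lines: lpsk ivylu xsgs gqvb azlnf oijg rrm qrcq kpau jwrjz gizar xmww iwc lmze neiv lprgc ziq sus
Hunk 5: at line 9 remove [gizar,xmww,iwc] add [hjh] -> 16 lines: lpsk ivylu xsgs gqvb azlnf oijg rrm qrcq kpau jwrjz hjh lmze neiv lprgc ziq sus
Hunk 6: at line 6 remove [rrm] add [kup] -> 16 lines: lpsk ivylu xsgs gqvb azlnf oijg kup qrcq kpau jwrjz hjh lmze neiv lprgc ziq sus
Final line 11: hjh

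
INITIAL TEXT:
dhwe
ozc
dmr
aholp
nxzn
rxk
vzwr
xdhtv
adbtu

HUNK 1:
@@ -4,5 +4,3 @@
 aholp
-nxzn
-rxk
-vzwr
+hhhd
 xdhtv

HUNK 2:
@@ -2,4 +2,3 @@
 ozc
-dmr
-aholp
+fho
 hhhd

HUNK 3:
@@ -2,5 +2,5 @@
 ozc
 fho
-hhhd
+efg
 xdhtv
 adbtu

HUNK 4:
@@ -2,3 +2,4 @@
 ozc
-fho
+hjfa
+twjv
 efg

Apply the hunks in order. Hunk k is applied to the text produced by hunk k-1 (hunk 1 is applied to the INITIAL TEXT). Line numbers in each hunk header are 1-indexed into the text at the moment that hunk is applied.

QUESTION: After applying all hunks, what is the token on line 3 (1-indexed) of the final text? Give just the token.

Answer: hjfa

Derivation:
Hunk 1: at line 4 remove [nxzn,rxk,vzwr] add [hhhd] -> 7 lines: dhwe ozc dmr aholp hhhd xdhtv adbtu
Hunk 2: at line 2 remove [dmr,aholp] add [fho] -> 6 lines: dhwe ozc fho hhhd xdhtv adbtu
Hunk 3: at line 2 remove [hhhd] add [efg] -> 6 lines: dhwe ozc fho efg xdhtv adbtu
Hunk 4: at line 2 remove [fho] add [hjfa,twjv] -> 7 lines: dhwe ozc hjfa twjv efg xdhtv adbtu
Final line 3: hjfa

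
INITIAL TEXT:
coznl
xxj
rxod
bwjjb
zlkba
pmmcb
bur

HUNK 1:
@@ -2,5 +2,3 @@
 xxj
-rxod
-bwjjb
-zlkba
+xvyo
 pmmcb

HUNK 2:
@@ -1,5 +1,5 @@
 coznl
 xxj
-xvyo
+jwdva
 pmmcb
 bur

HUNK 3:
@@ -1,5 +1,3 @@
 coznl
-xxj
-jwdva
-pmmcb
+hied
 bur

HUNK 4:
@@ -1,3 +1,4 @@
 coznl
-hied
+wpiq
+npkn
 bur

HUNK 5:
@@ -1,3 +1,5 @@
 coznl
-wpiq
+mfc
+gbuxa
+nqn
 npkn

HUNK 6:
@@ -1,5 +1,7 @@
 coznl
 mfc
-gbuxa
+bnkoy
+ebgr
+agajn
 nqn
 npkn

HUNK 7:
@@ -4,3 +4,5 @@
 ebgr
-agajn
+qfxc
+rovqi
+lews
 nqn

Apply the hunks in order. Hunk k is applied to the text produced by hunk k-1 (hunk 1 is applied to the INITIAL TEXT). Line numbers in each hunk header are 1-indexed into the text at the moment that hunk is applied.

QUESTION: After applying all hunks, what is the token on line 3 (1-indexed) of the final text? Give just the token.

Hunk 1: at line 2 remove [rxod,bwjjb,zlkba] add [xvyo] -> 5 lines: coznl xxj xvyo pmmcb bur
Hunk 2: at line 1 remove [xvyo] add [jwdva] -> 5 lines: coznl xxj jwdva pmmcb bur
Hunk 3: at line 1 remove [xxj,jwdva,pmmcb] add [hied] -> 3 lines: coznl hied bur
Hunk 4: at line 1 remove [hied] add [wpiq,npkn] -> 4 lines: coznl wpiq npkn bur
Hunk 5: at line 1 remove [wpiq] add [mfc,gbuxa,nqn] -> 6 lines: coznl mfc gbuxa nqn npkn bur
Hunk 6: at line 1 remove [gbuxa] add [bnkoy,ebgr,agajn] -> 8 lines: coznl mfc bnkoy ebgr agajn nqn npkn bur
Hunk 7: at line 4 remove [agajn] add [qfxc,rovqi,lews] -> 10 lines: coznl mfc bnkoy ebgr qfxc rovqi lews nqn npkn bur
Final line 3: bnkoy

Answer: bnkoy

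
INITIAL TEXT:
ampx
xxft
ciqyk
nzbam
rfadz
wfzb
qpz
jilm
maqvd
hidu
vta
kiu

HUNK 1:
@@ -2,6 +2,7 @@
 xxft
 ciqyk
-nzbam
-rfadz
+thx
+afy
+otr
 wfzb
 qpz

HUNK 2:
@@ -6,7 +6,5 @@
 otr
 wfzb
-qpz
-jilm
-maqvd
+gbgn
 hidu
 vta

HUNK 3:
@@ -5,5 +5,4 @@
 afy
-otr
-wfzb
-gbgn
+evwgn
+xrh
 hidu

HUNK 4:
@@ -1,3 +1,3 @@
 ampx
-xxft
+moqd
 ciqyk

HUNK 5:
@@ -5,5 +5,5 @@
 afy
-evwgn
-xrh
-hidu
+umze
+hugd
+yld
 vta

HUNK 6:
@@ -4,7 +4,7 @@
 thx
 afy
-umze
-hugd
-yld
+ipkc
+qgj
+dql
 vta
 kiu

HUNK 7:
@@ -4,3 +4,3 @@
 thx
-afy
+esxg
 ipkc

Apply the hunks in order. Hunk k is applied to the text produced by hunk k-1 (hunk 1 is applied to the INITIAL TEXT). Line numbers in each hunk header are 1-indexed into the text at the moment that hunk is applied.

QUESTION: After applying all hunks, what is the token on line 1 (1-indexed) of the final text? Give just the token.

Hunk 1: at line 2 remove [nzbam,rfadz] add [thx,afy,otr] -> 13 lines: ampx xxft ciqyk thx afy otr wfzb qpz jilm maqvd hidu vta kiu
Hunk 2: at line 6 remove [qpz,jilm,maqvd] add [gbgn] -> 11 lines: ampx xxft ciqyk thx afy otr wfzb gbgn hidu vta kiu
Hunk 3: at line 5 remove [otr,wfzb,gbgn] add [evwgn,xrh] -> 10 lines: ampx xxft ciqyk thx afy evwgn xrh hidu vta kiu
Hunk 4: at line 1 remove [xxft] add [moqd] -> 10 lines: ampx moqd ciqyk thx afy evwgn xrh hidu vta kiu
Hunk 5: at line 5 remove [evwgn,xrh,hidu] add [umze,hugd,yld] -> 10 lines: ampx moqd ciqyk thx afy umze hugd yld vta kiu
Hunk 6: at line 4 remove [umze,hugd,yld] add [ipkc,qgj,dql] -> 10 lines: ampx moqd ciqyk thx afy ipkc qgj dql vta kiu
Hunk 7: at line 4 remove [afy] add [esxg] -> 10 lines: ampx moqd ciqyk thx esxg ipkc qgj dql vta kiu
Final line 1: ampx

Answer: ampx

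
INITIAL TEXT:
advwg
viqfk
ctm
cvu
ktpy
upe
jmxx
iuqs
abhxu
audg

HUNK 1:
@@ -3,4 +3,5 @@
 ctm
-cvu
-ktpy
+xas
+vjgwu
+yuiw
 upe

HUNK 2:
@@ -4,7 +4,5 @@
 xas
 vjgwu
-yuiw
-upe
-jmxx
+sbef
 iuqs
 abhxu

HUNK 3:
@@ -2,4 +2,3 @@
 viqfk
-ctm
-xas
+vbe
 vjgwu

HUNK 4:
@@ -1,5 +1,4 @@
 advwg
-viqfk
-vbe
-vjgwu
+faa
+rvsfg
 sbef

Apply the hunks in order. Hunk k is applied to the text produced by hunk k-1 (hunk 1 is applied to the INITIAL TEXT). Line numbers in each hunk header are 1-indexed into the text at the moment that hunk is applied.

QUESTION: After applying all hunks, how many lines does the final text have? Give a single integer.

Hunk 1: at line 3 remove [cvu,ktpy] add [xas,vjgwu,yuiw] -> 11 lines: advwg viqfk ctm xas vjgwu yuiw upe jmxx iuqs abhxu audg
Hunk 2: at line 4 remove [yuiw,upe,jmxx] add [sbef] -> 9 lines: advwg viqfk ctm xas vjgwu sbef iuqs abhxu audg
Hunk 3: at line 2 remove [ctm,xas] add [vbe] -> 8 lines: advwg viqfk vbe vjgwu sbef iuqs abhxu audg
Hunk 4: at line 1 remove [viqfk,vbe,vjgwu] add [faa,rvsfg] -> 7 lines: advwg faa rvsfg sbef iuqs abhxu audg
Final line count: 7

Answer: 7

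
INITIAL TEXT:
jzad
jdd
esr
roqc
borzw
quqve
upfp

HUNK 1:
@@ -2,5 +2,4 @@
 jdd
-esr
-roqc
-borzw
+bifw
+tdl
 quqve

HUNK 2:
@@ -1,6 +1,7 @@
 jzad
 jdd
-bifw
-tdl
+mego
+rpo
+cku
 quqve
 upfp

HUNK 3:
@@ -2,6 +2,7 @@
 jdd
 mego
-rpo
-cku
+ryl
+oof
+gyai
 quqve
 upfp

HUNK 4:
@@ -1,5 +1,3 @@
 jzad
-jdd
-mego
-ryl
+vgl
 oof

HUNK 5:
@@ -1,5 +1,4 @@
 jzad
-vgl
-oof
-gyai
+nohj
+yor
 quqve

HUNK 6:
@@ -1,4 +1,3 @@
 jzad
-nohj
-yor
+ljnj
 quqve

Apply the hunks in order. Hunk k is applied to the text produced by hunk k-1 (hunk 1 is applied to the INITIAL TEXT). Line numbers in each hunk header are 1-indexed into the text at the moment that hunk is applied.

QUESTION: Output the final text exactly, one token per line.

Hunk 1: at line 2 remove [esr,roqc,borzw] add [bifw,tdl] -> 6 lines: jzad jdd bifw tdl quqve upfp
Hunk 2: at line 1 remove [bifw,tdl] add [mego,rpo,cku] -> 7 lines: jzad jdd mego rpo cku quqve upfp
Hunk 3: at line 2 remove [rpo,cku] add [ryl,oof,gyai] -> 8 lines: jzad jdd mego ryl oof gyai quqve upfp
Hunk 4: at line 1 remove [jdd,mego,ryl] add [vgl] -> 6 lines: jzad vgl oof gyai quqve upfp
Hunk 5: at line 1 remove [vgl,oof,gyai] add [nohj,yor] -> 5 lines: jzad nohj yor quqve upfp
Hunk 6: at line 1 remove [nohj,yor] add [ljnj] -> 4 lines: jzad ljnj quqve upfp

Answer: jzad
ljnj
quqve
upfp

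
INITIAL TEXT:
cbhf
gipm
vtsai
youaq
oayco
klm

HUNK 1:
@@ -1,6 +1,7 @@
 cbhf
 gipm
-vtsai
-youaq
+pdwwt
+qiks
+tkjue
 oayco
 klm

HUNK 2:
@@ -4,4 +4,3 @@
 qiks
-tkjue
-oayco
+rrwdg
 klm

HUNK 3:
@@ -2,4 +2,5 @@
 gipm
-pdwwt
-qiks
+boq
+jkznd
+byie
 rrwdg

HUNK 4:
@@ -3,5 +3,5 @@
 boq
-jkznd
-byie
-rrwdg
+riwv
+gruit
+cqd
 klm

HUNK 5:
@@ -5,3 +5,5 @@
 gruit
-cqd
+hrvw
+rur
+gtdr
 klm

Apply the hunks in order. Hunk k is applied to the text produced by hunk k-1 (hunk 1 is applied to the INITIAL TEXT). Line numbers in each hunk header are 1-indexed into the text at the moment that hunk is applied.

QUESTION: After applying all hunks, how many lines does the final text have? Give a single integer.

Hunk 1: at line 1 remove [vtsai,youaq] add [pdwwt,qiks,tkjue] -> 7 lines: cbhf gipm pdwwt qiks tkjue oayco klm
Hunk 2: at line 4 remove [tkjue,oayco] add [rrwdg] -> 6 lines: cbhf gipm pdwwt qiks rrwdg klm
Hunk 3: at line 2 remove [pdwwt,qiks] add [boq,jkznd,byie] -> 7 lines: cbhf gipm boq jkznd byie rrwdg klm
Hunk 4: at line 3 remove [jkznd,byie,rrwdg] add [riwv,gruit,cqd] -> 7 lines: cbhf gipm boq riwv gruit cqd klm
Hunk 5: at line 5 remove [cqd] add [hrvw,rur,gtdr] -> 9 lines: cbhf gipm boq riwv gruit hrvw rur gtdr klm
Final line count: 9

Answer: 9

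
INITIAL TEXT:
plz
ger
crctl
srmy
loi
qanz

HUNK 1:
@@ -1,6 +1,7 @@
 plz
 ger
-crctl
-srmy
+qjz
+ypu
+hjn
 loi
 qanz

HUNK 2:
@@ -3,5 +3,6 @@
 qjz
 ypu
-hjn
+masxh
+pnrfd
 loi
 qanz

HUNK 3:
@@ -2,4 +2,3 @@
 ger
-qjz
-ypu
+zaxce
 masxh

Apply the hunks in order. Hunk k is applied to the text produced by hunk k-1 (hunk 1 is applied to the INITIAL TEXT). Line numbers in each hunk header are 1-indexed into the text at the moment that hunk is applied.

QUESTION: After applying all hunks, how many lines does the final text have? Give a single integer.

Hunk 1: at line 1 remove [crctl,srmy] add [qjz,ypu,hjn] -> 7 lines: plz ger qjz ypu hjn loi qanz
Hunk 2: at line 3 remove [hjn] add [masxh,pnrfd] -> 8 lines: plz ger qjz ypu masxh pnrfd loi qanz
Hunk 3: at line 2 remove [qjz,ypu] add [zaxce] -> 7 lines: plz ger zaxce masxh pnrfd loi qanz
Final line count: 7

Answer: 7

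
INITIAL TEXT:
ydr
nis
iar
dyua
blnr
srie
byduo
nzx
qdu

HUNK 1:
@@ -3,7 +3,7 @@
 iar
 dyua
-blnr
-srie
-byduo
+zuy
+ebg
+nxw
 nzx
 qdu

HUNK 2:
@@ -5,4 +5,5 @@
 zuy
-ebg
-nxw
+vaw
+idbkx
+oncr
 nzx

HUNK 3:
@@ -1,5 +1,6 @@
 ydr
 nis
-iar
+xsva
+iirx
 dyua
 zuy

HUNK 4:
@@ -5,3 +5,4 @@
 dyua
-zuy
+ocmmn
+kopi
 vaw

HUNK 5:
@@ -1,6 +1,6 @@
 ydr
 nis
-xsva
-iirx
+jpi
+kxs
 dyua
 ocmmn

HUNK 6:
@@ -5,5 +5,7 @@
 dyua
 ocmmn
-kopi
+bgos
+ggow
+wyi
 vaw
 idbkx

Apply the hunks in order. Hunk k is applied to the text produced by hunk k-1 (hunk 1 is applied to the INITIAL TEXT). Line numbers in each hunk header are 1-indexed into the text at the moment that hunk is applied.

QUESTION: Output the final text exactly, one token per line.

Hunk 1: at line 3 remove [blnr,srie,byduo] add [zuy,ebg,nxw] -> 9 lines: ydr nis iar dyua zuy ebg nxw nzx qdu
Hunk 2: at line 5 remove [ebg,nxw] add [vaw,idbkx,oncr] -> 10 lines: ydr nis iar dyua zuy vaw idbkx oncr nzx qdu
Hunk 3: at line 1 remove [iar] add [xsva,iirx] -> 11 lines: ydr nis xsva iirx dyua zuy vaw idbkx oncr nzx qdu
Hunk 4: at line 5 remove [zuy] add [ocmmn,kopi] -> 12 lines: ydr nis xsva iirx dyua ocmmn kopi vaw idbkx oncr nzx qdu
Hunk 5: at line 1 remove [xsva,iirx] add [jpi,kxs] -> 12 lines: ydr nis jpi kxs dyua ocmmn kopi vaw idbkx oncr nzx qdu
Hunk 6: at line 5 remove [kopi] add [bgos,ggow,wyi] -> 14 lines: ydr nis jpi kxs dyua ocmmn bgos ggow wyi vaw idbkx oncr nzx qdu

Answer: ydr
nis
jpi
kxs
dyua
ocmmn
bgos
ggow
wyi
vaw
idbkx
oncr
nzx
qdu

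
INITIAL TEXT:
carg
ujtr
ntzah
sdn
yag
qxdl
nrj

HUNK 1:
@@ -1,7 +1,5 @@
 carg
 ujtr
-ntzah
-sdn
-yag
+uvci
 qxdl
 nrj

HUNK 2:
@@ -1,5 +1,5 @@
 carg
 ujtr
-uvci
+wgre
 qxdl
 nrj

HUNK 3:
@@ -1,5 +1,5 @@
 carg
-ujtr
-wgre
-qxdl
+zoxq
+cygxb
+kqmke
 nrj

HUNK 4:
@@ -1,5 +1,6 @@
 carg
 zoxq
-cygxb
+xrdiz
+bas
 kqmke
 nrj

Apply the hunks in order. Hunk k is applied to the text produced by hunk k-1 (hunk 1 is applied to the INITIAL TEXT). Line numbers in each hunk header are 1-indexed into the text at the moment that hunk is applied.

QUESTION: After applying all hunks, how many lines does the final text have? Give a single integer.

Hunk 1: at line 1 remove [ntzah,sdn,yag] add [uvci] -> 5 lines: carg ujtr uvci qxdl nrj
Hunk 2: at line 1 remove [uvci] add [wgre] -> 5 lines: carg ujtr wgre qxdl nrj
Hunk 3: at line 1 remove [ujtr,wgre,qxdl] add [zoxq,cygxb,kqmke] -> 5 lines: carg zoxq cygxb kqmke nrj
Hunk 4: at line 1 remove [cygxb] add [xrdiz,bas] -> 6 lines: carg zoxq xrdiz bas kqmke nrj
Final line count: 6

Answer: 6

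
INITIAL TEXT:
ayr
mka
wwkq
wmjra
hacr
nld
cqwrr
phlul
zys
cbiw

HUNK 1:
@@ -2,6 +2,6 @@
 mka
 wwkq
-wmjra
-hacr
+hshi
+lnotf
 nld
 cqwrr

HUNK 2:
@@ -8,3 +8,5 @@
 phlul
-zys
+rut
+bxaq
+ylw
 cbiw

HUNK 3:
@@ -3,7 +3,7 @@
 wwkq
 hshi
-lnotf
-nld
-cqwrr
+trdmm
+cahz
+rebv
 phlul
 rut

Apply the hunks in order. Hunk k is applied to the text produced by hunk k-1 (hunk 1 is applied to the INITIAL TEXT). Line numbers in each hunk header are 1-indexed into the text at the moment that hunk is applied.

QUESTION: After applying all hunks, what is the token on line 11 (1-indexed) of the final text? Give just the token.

Hunk 1: at line 2 remove [wmjra,hacr] add [hshi,lnotf] -> 10 lines: ayr mka wwkq hshi lnotf nld cqwrr phlul zys cbiw
Hunk 2: at line 8 remove [zys] add [rut,bxaq,ylw] -> 12 lines: ayr mka wwkq hshi lnotf nld cqwrr phlul rut bxaq ylw cbiw
Hunk 3: at line 3 remove [lnotf,nld,cqwrr] add [trdmm,cahz,rebv] -> 12 lines: ayr mka wwkq hshi trdmm cahz rebv phlul rut bxaq ylw cbiw
Final line 11: ylw

Answer: ylw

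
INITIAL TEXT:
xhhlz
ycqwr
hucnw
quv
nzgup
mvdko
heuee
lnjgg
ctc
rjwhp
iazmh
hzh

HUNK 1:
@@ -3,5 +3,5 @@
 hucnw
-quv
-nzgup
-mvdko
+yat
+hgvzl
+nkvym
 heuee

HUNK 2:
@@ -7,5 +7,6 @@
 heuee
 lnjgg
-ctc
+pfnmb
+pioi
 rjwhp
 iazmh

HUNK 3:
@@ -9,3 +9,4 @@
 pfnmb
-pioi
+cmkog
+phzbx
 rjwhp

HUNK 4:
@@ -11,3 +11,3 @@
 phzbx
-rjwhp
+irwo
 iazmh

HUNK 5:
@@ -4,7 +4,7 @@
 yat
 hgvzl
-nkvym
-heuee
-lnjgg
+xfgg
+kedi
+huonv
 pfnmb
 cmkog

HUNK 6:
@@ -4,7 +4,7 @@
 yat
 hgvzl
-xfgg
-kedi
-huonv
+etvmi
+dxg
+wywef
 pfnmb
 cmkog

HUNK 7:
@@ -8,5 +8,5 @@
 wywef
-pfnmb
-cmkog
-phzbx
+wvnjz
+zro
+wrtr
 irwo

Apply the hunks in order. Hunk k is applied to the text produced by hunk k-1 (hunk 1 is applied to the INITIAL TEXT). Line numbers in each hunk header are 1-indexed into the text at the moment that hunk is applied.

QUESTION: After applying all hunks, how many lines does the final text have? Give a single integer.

Answer: 14

Derivation:
Hunk 1: at line 3 remove [quv,nzgup,mvdko] add [yat,hgvzl,nkvym] -> 12 lines: xhhlz ycqwr hucnw yat hgvzl nkvym heuee lnjgg ctc rjwhp iazmh hzh
Hunk 2: at line 7 remove [ctc] add [pfnmb,pioi] -> 13 lines: xhhlz ycqwr hucnw yat hgvzl nkvym heuee lnjgg pfnmb pioi rjwhp iazmh hzh
Hunk 3: at line 9 remove [pioi] add [cmkog,phzbx] -> 14 lines: xhhlz ycqwr hucnw yat hgvzl nkvym heuee lnjgg pfnmb cmkog phzbx rjwhp iazmh hzh
Hunk 4: at line 11 remove [rjwhp] add [irwo] -> 14 lines: xhhlz ycqwr hucnw yat hgvzl nkvym heuee lnjgg pfnmb cmkog phzbx irwo iazmh hzh
Hunk 5: at line 4 remove [nkvym,heuee,lnjgg] add [xfgg,kedi,huonv] -> 14 lines: xhhlz ycqwr hucnw yat hgvzl xfgg kedi huonv pfnmb cmkog phzbx irwo iazmh hzh
Hunk 6: at line 4 remove [xfgg,kedi,huonv] add [etvmi,dxg,wywef] -> 14 lines: xhhlz ycqwr hucnw yat hgvzl etvmi dxg wywef pfnmb cmkog phzbx irwo iazmh hzh
Hunk 7: at line 8 remove [pfnmb,cmkog,phzbx] add [wvnjz,zro,wrtr] -> 14 lines: xhhlz ycqwr hucnw yat hgvzl etvmi dxg wywef wvnjz zro wrtr irwo iazmh hzh
Final line count: 14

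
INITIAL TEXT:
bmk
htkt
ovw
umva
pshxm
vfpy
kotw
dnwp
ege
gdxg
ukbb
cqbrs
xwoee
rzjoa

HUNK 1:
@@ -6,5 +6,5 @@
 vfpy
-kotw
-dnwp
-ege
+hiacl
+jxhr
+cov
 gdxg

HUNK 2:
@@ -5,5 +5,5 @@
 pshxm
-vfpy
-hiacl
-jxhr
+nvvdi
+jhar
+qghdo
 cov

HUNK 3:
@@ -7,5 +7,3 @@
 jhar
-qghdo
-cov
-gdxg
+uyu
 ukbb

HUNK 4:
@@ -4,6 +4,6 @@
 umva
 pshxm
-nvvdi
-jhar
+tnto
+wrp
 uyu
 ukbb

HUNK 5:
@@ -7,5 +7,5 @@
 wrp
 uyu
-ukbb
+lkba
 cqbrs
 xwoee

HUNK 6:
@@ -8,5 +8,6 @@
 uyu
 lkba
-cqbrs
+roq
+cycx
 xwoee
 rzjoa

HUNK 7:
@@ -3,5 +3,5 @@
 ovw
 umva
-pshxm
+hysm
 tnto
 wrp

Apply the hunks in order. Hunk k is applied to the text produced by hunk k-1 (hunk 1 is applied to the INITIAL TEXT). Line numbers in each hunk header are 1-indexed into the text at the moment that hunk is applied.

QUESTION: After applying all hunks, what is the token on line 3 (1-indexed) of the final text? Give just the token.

Answer: ovw

Derivation:
Hunk 1: at line 6 remove [kotw,dnwp,ege] add [hiacl,jxhr,cov] -> 14 lines: bmk htkt ovw umva pshxm vfpy hiacl jxhr cov gdxg ukbb cqbrs xwoee rzjoa
Hunk 2: at line 5 remove [vfpy,hiacl,jxhr] add [nvvdi,jhar,qghdo] -> 14 lines: bmk htkt ovw umva pshxm nvvdi jhar qghdo cov gdxg ukbb cqbrs xwoee rzjoa
Hunk 3: at line 7 remove [qghdo,cov,gdxg] add [uyu] -> 12 lines: bmk htkt ovw umva pshxm nvvdi jhar uyu ukbb cqbrs xwoee rzjoa
Hunk 4: at line 4 remove [nvvdi,jhar] add [tnto,wrp] -> 12 lines: bmk htkt ovw umva pshxm tnto wrp uyu ukbb cqbrs xwoee rzjoa
Hunk 5: at line 7 remove [ukbb] add [lkba] -> 12 lines: bmk htkt ovw umva pshxm tnto wrp uyu lkba cqbrs xwoee rzjoa
Hunk 6: at line 8 remove [cqbrs] add [roq,cycx] -> 13 lines: bmk htkt ovw umva pshxm tnto wrp uyu lkba roq cycx xwoee rzjoa
Hunk 7: at line 3 remove [pshxm] add [hysm] -> 13 lines: bmk htkt ovw umva hysm tnto wrp uyu lkba roq cycx xwoee rzjoa
Final line 3: ovw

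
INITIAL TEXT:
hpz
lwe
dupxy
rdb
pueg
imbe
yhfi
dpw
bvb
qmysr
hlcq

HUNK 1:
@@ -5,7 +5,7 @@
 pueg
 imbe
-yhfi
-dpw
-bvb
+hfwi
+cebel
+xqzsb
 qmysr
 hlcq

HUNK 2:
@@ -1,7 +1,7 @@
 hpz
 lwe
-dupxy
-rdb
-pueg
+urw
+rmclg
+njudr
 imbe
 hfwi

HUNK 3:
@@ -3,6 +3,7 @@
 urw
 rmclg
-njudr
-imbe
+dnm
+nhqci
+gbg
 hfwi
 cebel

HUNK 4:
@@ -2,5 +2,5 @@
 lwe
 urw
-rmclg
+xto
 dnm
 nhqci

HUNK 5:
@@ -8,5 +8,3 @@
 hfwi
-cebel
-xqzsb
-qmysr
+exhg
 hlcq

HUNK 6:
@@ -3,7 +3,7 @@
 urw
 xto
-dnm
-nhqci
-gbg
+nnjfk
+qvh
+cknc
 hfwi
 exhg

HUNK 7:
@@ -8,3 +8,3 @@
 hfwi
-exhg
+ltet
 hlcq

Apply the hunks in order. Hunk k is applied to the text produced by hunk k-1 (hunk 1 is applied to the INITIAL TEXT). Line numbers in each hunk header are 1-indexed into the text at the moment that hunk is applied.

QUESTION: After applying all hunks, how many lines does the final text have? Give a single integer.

Hunk 1: at line 5 remove [yhfi,dpw,bvb] add [hfwi,cebel,xqzsb] -> 11 lines: hpz lwe dupxy rdb pueg imbe hfwi cebel xqzsb qmysr hlcq
Hunk 2: at line 1 remove [dupxy,rdb,pueg] add [urw,rmclg,njudr] -> 11 lines: hpz lwe urw rmclg njudr imbe hfwi cebel xqzsb qmysr hlcq
Hunk 3: at line 3 remove [njudr,imbe] add [dnm,nhqci,gbg] -> 12 lines: hpz lwe urw rmclg dnm nhqci gbg hfwi cebel xqzsb qmysr hlcq
Hunk 4: at line 2 remove [rmclg] add [xto] -> 12 lines: hpz lwe urw xto dnm nhqci gbg hfwi cebel xqzsb qmysr hlcq
Hunk 5: at line 8 remove [cebel,xqzsb,qmysr] add [exhg] -> 10 lines: hpz lwe urw xto dnm nhqci gbg hfwi exhg hlcq
Hunk 6: at line 3 remove [dnm,nhqci,gbg] add [nnjfk,qvh,cknc] -> 10 lines: hpz lwe urw xto nnjfk qvh cknc hfwi exhg hlcq
Hunk 7: at line 8 remove [exhg] add [ltet] -> 10 lines: hpz lwe urw xto nnjfk qvh cknc hfwi ltet hlcq
Final line count: 10

Answer: 10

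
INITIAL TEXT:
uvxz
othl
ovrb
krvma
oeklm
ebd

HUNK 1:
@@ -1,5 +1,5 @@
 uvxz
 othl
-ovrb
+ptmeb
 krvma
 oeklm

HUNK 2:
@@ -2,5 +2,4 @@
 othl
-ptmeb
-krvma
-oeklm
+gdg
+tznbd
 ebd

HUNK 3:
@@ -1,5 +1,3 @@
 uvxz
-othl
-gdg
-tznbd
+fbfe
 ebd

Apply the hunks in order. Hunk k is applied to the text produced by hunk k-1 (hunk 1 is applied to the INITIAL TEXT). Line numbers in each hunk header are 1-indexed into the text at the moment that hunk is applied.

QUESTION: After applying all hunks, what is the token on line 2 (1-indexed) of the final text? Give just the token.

Answer: fbfe

Derivation:
Hunk 1: at line 1 remove [ovrb] add [ptmeb] -> 6 lines: uvxz othl ptmeb krvma oeklm ebd
Hunk 2: at line 2 remove [ptmeb,krvma,oeklm] add [gdg,tznbd] -> 5 lines: uvxz othl gdg tznbd ebd
Hunk 3: at line 1 remove [othl,gdg,tznbd] add [fbfe] -> 3 lines: uvxz fbfe ebd
Final line 2: fbfe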